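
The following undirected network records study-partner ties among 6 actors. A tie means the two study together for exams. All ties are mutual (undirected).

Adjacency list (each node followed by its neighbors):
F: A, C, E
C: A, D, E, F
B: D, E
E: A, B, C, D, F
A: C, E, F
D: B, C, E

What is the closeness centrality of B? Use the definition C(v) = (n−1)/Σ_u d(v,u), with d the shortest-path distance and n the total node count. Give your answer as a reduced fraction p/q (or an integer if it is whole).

Distances from B: A:2, C:2, D:1, E:1, F:2. Sum = 8.
n = 6, so closeness = 5/8.

5/8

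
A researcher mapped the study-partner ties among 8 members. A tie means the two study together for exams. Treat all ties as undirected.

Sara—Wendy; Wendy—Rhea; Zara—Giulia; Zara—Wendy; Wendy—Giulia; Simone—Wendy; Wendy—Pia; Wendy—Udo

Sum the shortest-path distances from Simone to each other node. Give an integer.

Distances from Simone: Giulia:2, Pia:2, Rhea:2, Sara:2, Udo:2, Wendy:1, Zara:2.
Sum = 2 + 2 + 2 + 2 + 2 + 1 + 2 = 13.

13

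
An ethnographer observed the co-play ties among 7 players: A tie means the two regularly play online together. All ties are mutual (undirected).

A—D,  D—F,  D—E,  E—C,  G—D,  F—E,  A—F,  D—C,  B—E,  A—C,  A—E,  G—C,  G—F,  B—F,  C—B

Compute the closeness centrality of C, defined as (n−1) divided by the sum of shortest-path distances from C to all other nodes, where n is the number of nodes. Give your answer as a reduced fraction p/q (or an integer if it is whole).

6/7

Distances from C: A:1, B:1, D:1, E:1, F:2, G:1. Sum = 7.
n = 7, so closeness = 6/7.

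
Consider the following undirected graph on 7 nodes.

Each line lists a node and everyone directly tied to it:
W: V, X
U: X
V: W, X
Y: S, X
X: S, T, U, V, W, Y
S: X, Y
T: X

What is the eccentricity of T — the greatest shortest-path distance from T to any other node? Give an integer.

Distances from T: S:2, U:2, V:2, W:2, X:1, Y:2.
The largest is 2 (to W, S, Y, V, and U), so the eccentricity of T is 2.

2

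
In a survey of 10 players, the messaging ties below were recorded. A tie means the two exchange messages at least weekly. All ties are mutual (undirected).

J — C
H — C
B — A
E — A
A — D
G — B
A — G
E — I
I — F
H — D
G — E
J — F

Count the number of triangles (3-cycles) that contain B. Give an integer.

1

B's neighbors: A and G.
Neighbor pairs that are themselves tied: B–A–G. Each forms one triangle with B, for 1 in total.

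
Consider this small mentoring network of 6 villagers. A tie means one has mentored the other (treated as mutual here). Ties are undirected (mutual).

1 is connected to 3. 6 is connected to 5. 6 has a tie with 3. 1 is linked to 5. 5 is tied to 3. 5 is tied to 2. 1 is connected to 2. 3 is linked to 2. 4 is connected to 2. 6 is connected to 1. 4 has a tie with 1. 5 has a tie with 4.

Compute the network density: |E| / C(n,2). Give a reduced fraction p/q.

4/5

There are 12 edges and 6 nodes, so the maximum possible is C(6,2) = 15.
Density = 12/15 = 4/5.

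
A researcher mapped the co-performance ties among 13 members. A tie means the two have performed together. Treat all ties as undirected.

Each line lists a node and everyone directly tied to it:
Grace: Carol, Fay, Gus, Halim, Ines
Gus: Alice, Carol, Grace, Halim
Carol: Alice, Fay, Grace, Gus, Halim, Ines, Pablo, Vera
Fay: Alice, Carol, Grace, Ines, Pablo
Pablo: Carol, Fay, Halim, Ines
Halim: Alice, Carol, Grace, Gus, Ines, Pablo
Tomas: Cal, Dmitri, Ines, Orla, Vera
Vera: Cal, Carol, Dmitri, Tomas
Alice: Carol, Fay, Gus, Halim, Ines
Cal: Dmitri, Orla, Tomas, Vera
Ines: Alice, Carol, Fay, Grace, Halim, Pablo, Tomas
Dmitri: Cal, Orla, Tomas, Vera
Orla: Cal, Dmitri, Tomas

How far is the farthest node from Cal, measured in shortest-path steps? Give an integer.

3

Distances from Cal: Alice:3, Carol:2, Dmitri:1, Fay:3, Grace:3, Gus:3, Halim:3, Ines:2, Orla:1, Pablo:3, Tomas:1, Vera:1.
The largest is 3 (to Pablo, Alice, Fay, Grace, Gus, and Halim), so the eccentricity of Cal is 3.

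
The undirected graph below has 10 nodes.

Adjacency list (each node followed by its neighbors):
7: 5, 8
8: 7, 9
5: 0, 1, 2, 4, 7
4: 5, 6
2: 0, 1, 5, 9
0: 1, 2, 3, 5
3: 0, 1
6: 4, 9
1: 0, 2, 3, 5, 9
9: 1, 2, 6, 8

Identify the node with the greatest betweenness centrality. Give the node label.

5

Unnormalized betweenness of each node: 0:2, 1:20/3, 2:5/3, 3:0, 4:11/6, 5:32/3, 6:3/2, 7:11/6, 8:3/2, 9:28/3.
5 has the largest value, 32/3, making it the main broker — the node through which the most shortest paths run.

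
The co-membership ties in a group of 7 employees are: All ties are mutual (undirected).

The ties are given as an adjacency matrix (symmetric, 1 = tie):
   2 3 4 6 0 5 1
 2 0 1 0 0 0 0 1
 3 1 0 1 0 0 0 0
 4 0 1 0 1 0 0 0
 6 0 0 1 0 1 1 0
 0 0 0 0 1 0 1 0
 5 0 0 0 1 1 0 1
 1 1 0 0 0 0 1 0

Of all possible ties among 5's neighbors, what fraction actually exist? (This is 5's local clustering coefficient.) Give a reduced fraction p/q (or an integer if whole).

5's neighbors: 0, 1, and 6 (k = 3).
Possible neighbor pairs: C(3,2) = 3. Edges among them: 0–6 → e = 1.
Clustering(5) = 1/3.

1/3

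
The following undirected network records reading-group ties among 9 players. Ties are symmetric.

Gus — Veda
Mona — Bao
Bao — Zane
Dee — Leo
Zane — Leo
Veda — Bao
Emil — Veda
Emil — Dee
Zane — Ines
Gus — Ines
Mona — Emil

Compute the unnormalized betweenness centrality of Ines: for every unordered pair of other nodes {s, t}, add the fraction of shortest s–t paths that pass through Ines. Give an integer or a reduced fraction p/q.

Pairs whose geodesics pass through Ines — Leo–Gus: 1; Zane–Gus: 1.
All other pairs contribute 0.
Summing the contributions gives betweenness(Ines) = 2.

2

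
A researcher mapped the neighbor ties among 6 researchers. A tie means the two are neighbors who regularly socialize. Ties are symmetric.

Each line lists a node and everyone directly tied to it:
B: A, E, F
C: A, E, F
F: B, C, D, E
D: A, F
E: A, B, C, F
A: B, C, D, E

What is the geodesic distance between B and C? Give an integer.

2

One shortest route is B – E – C, which uses 2 edges, and B and C are not directly tied, so nothing shorter exists. So d(B,C) = 2.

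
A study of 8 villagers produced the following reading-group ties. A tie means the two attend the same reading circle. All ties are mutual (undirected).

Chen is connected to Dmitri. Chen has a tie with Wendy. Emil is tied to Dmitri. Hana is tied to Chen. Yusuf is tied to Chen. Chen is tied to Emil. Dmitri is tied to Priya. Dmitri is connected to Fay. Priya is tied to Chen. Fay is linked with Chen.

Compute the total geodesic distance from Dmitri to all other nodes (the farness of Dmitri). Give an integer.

Distances from Dmitri: Chen:1, Emil:1, Fay:1, Hana:2, Priya:1, Wendy:2, Yusuf:2.
Sum = 1 + 1 + 1 + 2 + 1 + 2 + 2 = 10.

10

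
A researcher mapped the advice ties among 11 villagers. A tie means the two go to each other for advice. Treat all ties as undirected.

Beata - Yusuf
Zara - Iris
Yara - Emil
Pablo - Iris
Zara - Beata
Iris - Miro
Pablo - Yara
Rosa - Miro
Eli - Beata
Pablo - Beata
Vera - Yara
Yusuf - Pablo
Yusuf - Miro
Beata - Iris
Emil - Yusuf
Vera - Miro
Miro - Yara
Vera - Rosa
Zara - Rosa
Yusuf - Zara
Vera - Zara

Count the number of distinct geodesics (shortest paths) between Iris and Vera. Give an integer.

2

The shortest distance is 2. The length-2 paths are: Iris–Zara–Vera; Iris–Miro–Vera.
That gives 2 distinct shortest paths.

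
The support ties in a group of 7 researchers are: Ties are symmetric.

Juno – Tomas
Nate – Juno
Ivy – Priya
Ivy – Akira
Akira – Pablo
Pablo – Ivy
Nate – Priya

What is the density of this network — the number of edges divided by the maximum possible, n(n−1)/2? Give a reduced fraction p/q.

1/3

There are 7 edges and 7 nodes, so the maximum possible is C(7,2) = 21.
Density = 7/21 = 1/3.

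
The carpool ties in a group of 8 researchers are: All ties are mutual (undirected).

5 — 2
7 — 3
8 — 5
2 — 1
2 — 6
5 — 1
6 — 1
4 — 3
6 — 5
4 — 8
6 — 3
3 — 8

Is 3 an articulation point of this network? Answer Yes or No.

Removing 3 leaves {1, 2, 4, 5, 6, and 8} with no path to {7}, so the network splits into 2 components. 3 is a cut vertex.

Yes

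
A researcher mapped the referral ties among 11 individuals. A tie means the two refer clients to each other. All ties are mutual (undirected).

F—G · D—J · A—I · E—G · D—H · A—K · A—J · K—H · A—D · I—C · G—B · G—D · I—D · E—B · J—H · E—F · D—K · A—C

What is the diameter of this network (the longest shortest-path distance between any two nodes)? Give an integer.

Eccentricity of each node (its greatest distance to any other): A:3, B:4, C:4, D:2, E:4, F:4, G:3, H:3, I:3, J:3, K:3.
The maximum eccentricity is 4, realized for instance by the pair F–C via F – G – D – A – C. So the diameter is 4.

4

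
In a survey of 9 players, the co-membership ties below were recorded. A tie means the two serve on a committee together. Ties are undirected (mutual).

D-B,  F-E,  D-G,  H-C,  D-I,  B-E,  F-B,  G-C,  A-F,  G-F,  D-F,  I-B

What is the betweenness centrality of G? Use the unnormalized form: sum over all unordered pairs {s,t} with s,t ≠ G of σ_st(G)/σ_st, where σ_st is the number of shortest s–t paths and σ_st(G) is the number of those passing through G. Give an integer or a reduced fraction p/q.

12

Pairs whose geodesics pass through G — I–H: 1; I–C: 1; H–D: 1; H–A: 1; H–E: 1; H–F: 1; H–B: 2/2; D–C: 1; A–C: 1; C–E: 1; C–F: 1; C–B: 2/2.
All other pairs contribute 0.
Summing the contributions gives betweenness(G) = 12.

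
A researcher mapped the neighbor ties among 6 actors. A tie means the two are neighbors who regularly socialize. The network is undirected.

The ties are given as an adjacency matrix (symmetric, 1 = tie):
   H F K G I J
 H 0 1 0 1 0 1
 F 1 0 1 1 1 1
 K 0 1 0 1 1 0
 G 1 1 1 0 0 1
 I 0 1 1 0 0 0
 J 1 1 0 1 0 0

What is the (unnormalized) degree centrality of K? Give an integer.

K is directly tied to F, G, and I. That is 3 neighbors, so the degree of K is 3.

3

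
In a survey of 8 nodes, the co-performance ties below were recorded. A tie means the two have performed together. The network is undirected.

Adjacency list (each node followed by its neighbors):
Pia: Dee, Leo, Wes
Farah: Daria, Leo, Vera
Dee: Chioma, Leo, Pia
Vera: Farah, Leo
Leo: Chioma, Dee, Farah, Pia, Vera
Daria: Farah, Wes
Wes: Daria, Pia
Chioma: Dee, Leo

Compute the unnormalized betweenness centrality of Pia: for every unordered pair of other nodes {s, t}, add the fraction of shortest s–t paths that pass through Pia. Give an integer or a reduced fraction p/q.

4

Pairs whose geodesics pass through Pia — Vera–Wes: 1/2; Daria–Dee: 1/2; Wes–Dee: 1; Wes–Chioma: 2/2; Wes–Leo: 1.
All other pairs contribute 0.
Summing the contributions gives betweenness(Pia) = 4.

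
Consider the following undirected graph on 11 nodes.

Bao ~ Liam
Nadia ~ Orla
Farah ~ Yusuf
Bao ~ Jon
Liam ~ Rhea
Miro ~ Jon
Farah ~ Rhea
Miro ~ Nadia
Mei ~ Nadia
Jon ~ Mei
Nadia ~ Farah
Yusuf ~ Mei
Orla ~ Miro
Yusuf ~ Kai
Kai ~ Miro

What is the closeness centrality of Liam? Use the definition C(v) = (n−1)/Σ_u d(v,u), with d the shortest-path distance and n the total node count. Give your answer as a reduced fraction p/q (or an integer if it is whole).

Distances from Liam: Bao:1, Farah:2, Jon:2, Kai:4, Mei:3, Miro:3, Nadia:3, Orla:4, Rhea:1, Yusuf:3. Sum = 26.
n = 11, so closeness = 10/26 = 5/13.

5/13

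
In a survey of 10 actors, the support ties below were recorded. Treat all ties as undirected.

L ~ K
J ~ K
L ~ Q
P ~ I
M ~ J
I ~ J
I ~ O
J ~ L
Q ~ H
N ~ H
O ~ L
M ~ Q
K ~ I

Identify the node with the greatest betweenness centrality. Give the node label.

Unnormalized betweenness of each node: H:8, I:28/3, J:47/6, K:13/6, L:41/3, M:3, N:0, O:13/6, P:0, Q:89/6.
Q has the largest value, 89/6, making it the main broker — the node through which the most shortest paths run.

Q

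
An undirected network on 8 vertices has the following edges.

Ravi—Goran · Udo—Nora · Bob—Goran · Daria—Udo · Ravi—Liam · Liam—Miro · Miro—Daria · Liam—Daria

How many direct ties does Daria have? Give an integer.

Daria is directly tied to Liam, Miro, and Udo. That is 3 neighbors, so the degree of Daria is 3.

3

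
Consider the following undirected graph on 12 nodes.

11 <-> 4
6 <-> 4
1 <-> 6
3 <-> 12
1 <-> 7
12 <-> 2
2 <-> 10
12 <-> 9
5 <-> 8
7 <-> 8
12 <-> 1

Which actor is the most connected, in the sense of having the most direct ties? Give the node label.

Degrees — 1:3, 2:2, 3:1, 4:2, 5:1, 6:2, 7:2, 8:2, 9:1, 10:1, 11:1, 12:4.
The maximum is 4, attained only by 12.

12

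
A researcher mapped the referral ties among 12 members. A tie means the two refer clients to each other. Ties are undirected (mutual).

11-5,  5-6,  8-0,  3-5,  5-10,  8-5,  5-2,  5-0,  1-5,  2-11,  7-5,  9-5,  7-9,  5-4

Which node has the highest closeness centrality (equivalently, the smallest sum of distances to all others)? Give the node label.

5

Farness (sum of distances to all others) for each node — 0:20, 1:21, 2:20, 3:21, 4:21, 5:11, 6:21, 7:20, 8:20, 9:20, 10:21, 11:20.
The smallest farness is 11, for 5, so 5 has the highest closeness.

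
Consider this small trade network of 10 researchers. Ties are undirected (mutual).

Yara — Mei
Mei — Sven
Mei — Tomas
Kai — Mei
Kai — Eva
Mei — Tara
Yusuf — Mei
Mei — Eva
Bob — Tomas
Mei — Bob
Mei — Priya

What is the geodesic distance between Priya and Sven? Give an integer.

One shortest route is Priya – Mei – Sven, which uses 2 edges, and Priya and Sven are not directly tied, so nothing shorter exists. So d(Priya,Sven) = 2.

2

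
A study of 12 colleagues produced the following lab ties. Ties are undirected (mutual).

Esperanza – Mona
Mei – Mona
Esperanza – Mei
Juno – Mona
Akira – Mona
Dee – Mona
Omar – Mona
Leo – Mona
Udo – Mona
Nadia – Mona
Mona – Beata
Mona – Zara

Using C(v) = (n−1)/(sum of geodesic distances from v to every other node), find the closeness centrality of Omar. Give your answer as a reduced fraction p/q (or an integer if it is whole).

Distances from Omar: Akira:2, Beata:2, Dee:2, Esperanza:2, Juno:2, Leo:2, Mei:2, Mona:1, Nadia:2, Udo:2, Zara:2. Sum = 21.
n = 12, so closeness = 11/21.

11/21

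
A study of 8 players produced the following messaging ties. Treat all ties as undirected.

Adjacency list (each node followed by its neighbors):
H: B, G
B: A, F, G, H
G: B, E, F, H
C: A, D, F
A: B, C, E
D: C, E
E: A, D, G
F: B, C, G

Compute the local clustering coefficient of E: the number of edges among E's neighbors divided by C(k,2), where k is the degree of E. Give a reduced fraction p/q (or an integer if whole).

E's neighbors: A, D, and G (k = 3).
Possible neighbor pairs: C(3,2) = 3. Edges among them: none → e = 0.
Clustering(E) = 0/3 = 0.

0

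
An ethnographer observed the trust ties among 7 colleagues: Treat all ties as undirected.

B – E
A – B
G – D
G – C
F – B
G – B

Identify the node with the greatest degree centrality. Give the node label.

Degrees — A:1, B:4, C:1, D:1, E:1, F:1, G:3.
The maximum is 4, attained only by B.

B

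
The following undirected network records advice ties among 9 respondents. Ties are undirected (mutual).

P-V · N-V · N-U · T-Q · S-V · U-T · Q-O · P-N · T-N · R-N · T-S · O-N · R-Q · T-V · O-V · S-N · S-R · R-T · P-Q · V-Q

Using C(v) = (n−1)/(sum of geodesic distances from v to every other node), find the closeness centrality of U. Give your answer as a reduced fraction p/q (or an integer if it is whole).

Distances from U: N:1, O:2, P:2, Q:2, R:2, S:2, T:1, V:2. Sum = 14.
n = 9, so closeness = 8/14 = 4/7.

4/7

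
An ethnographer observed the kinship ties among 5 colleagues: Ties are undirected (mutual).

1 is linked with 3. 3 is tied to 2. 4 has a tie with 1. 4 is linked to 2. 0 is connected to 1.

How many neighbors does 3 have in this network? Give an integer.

2

3 is directly tied to 1 and 2. That is 2 neighbors, so the degree of 3 is 2.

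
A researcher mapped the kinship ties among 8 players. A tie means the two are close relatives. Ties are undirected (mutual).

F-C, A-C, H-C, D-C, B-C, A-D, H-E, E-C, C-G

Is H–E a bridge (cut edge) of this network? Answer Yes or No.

Even without that edge, H still reaches E via H – C – E, so the network stays connected. Not a bridge.

No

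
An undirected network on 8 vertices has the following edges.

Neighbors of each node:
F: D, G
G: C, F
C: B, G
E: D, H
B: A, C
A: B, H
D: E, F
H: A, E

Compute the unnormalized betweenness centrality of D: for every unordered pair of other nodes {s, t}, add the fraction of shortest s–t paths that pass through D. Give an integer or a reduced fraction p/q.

9/2

Pairs whose geodesics pass through D — F–E: 1; F–H: 1; F–A: 1/2; E–C: 1/2; E–G: 1; H–G: 1/2.
All other pairs contribute 0.
Summing the contributions gives betweenness(D) = 9/2.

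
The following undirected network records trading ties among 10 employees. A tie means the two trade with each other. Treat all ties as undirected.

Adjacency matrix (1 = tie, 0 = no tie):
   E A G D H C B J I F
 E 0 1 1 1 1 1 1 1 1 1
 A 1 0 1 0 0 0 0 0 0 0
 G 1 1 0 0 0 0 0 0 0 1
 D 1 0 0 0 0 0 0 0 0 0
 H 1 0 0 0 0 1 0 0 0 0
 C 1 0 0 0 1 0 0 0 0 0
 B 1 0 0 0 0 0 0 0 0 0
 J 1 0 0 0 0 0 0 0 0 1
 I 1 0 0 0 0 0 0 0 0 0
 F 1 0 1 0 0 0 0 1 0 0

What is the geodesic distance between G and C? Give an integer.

2

One shortest route is G – E – C, which uses 2 edges, and G and C are not directly tied, so nothing shorter exists. So d(G,C) = 2.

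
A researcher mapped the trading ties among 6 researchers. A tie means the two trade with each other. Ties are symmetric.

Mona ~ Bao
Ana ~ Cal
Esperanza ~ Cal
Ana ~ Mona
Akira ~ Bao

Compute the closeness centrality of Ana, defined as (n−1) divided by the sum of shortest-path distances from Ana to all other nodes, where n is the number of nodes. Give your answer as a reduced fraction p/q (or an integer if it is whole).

5/9

Distances from Ana: Akira:3, Bao:2, Cal:1, Esperanza:2, Mona:1. Sum = 9.
n = 6, so closeness = 5/9.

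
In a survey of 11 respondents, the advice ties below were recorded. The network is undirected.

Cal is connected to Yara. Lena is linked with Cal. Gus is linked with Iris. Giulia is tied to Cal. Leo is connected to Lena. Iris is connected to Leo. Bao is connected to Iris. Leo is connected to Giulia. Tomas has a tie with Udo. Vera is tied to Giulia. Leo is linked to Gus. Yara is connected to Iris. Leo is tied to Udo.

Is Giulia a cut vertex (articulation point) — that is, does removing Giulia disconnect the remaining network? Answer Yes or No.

Yes

Removing Giulia leaves {Bao, Cal, Gus, Iris, Lena, Leo, Tomas, Udo, and Yara} with no path to {Vera}, so the network splits into 2 components. Giulia is a cut vertex.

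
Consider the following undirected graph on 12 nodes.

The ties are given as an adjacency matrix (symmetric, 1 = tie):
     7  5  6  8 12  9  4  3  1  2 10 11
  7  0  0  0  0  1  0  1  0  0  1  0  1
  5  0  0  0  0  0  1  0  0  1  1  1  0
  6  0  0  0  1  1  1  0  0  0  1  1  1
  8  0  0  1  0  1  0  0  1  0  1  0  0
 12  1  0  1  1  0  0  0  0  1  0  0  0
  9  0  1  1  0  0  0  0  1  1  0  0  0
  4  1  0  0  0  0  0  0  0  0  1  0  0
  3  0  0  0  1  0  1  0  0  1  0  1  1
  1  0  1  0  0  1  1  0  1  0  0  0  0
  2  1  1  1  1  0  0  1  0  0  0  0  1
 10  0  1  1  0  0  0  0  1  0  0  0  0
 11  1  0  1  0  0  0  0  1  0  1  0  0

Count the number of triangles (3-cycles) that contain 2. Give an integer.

2's neighbors: 4, 5, 6, 7, 8, and 11.
Neighbor pairs that are themselves tied: 2–4–7; 2–6–8; 2–6–11; 2–7–11. Each forms one triangle with 2, for 4 in total.

4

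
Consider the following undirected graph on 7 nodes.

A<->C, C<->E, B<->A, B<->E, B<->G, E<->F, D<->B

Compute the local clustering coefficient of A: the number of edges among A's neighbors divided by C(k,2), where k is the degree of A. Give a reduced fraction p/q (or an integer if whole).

A's neighbors: B and C (k = 2).
Possible neighbor pairs: C(2,2) = 1. Edges among them: none → e = 0.
Clustering(A) = 0/1.

0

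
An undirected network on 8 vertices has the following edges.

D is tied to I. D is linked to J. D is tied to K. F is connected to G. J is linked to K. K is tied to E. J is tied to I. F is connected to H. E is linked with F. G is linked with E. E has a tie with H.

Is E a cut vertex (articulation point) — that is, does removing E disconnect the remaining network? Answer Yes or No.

Removing E leaves {D, I, J, and K} with no path to {F, G, and H}, so the network splits into 2 components. E is a cut vertex.

Yes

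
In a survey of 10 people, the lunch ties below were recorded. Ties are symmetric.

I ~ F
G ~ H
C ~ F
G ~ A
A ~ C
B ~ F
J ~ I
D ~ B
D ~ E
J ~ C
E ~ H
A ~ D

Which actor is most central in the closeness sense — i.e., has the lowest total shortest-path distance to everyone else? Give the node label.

Farness (sum of distances to all others) for each node — A:16, B:19, C:17, D:17, E:22, F:19, G:21, H:25, I:25, J:23.
The smallest farness is 16, for A, so A has the highest closeness.

A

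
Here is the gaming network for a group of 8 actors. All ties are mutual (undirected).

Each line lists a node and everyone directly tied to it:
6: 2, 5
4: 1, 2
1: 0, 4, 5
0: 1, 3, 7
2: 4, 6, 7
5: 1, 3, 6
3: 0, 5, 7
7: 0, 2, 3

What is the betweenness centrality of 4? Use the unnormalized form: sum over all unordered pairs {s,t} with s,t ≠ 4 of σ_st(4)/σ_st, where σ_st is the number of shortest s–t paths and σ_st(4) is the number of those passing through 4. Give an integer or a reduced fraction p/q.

1

Pairs whose geodesics pass through 4 — 1–2: 1.
All other pairs contribute 0.
Summing the contributions gives betweenness(4) = 1.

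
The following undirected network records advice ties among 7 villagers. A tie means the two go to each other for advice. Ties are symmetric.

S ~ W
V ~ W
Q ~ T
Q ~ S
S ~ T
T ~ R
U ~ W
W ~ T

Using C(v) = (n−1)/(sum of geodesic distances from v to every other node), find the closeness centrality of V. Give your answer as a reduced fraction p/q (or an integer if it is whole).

6/13

Distances from V: Q:3, R:3, S:2, T:2, U:2, W:1. Sum = 13.
n = 7, so closeness = 6/13.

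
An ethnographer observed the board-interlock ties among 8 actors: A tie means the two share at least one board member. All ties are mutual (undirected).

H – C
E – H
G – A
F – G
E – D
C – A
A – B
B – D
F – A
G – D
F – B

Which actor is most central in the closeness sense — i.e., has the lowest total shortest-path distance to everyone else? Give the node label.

A

Farness (sum of distances to all others) for each node — A:11, B:12, C:13, D:12, E:14, F:13, G:12, H:15.
The smallest farness is 11, for A, so A has the highest closeness.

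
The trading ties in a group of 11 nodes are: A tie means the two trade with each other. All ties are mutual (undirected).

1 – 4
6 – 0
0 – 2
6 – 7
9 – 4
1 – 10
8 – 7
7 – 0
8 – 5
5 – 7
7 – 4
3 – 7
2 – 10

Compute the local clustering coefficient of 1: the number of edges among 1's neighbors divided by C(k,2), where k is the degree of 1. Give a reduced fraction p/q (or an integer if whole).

1's neighbors: 4 and 10 (k = 2).
Possible neighbor pairs: C(2,2) = 1. Edges among them: none → e = 0.
Clustering(1) = 0/1.

0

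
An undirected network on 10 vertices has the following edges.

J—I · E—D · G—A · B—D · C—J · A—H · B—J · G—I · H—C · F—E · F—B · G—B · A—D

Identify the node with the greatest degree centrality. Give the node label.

Degrees — A:3, B:4, C:2, D:3, E:2, F:2, G:3, H:2, I:2, J:3.
The maximum is 4, attained only by B.

B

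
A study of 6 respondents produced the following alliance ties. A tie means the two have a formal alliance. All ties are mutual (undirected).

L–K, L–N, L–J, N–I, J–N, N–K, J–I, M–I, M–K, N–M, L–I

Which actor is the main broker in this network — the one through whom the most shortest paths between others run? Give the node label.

N

Unnormalized betweenness of each node: I:5/6, J:0, K:1/3, L:5/6, M:1/3, N:5/3.
N has the largest value, 5/3, making it the main broker — the node through which the most shortest paths run.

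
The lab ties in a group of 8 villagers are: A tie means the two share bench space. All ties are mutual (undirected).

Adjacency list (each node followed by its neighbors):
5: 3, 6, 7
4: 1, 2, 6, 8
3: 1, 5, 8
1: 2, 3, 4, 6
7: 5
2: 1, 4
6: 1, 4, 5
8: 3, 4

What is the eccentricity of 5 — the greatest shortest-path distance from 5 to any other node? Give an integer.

3

Distances from 5: 1:2, 2:3, 3:1, 4:2, 6:1, 7:1, 8:2.
The largest is 3 (to 2), so the eccentricity of 5 is 3.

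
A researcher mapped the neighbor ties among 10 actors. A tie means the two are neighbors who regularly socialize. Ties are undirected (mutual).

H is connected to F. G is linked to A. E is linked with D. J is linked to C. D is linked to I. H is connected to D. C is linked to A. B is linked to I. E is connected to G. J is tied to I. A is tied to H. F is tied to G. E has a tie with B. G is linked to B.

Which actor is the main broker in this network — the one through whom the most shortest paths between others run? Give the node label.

G

Unnormalized betweenness of each node: A:29/4, B:43/12, C:17/6, D:61/12, E:7/4, F:3/4, G:25/3, H:29/6, I:25/4, J:7/3.
G has the largest value, 25/3, making it the main broker — the node through which the most shortest paths run.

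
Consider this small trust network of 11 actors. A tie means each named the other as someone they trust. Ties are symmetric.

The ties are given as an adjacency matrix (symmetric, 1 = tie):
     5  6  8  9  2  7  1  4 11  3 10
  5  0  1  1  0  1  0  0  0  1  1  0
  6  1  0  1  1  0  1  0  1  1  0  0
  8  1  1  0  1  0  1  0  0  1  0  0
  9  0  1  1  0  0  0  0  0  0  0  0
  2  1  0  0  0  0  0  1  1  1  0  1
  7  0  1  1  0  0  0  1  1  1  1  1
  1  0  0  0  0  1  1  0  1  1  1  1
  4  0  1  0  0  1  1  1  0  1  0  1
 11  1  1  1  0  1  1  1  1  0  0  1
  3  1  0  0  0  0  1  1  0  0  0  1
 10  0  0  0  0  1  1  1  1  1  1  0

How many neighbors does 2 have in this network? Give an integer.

5

2 is directly tied to 1, 4, 5, 10, and 11. That is 5 neighbors, so the degree of 2 is 5.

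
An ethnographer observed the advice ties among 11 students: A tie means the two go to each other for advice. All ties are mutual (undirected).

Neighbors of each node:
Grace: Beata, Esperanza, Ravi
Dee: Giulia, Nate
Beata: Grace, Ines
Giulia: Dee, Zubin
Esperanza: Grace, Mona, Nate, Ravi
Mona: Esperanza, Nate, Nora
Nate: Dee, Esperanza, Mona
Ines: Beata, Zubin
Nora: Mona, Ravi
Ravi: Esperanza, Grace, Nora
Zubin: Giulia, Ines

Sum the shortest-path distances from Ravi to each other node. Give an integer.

23

Distances from Ravi: Beata:2, Dee:3, Esperanza:1, Giulia:4, Grace:1, Ines:3, Mona:2, Nate:2, Nora:1, Zubin:4.
Sum = 2 + 3 + 1 + 4 + 1 + 3 + 2 + 2 + 1 + 4 = 23.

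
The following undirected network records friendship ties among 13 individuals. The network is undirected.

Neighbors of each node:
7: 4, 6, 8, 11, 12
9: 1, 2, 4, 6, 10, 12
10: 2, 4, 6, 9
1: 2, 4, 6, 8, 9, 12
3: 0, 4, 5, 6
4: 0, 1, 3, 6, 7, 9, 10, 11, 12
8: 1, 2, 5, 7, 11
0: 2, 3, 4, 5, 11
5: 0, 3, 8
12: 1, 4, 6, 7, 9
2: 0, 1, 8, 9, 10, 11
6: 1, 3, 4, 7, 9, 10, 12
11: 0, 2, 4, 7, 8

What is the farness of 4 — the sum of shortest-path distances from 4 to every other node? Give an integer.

Distances from 4: 0:1, 1:1, 2:2, 3:1, 5:2, 6:1, 7:1, 8:2, 9:1, 10:1, 11:1, 12:1.
Sum = 1 + 1 + 2 + 1 + 2 + 1 + 1 + 2 + 1 + 1 + 1 + 1 = 15.

15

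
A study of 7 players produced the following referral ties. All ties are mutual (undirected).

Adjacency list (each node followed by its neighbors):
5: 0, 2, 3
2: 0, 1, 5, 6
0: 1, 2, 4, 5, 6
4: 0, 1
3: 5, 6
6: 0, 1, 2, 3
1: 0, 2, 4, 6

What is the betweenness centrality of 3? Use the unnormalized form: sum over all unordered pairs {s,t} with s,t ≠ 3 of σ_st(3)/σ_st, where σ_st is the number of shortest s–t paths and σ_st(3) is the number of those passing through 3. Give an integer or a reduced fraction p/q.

1/3

Pairs whose geodesics pass through 3 — 6–5: 1/3.
All other pairs contribute 0.
Summing the contributions gives betweenness(3) = 1/3.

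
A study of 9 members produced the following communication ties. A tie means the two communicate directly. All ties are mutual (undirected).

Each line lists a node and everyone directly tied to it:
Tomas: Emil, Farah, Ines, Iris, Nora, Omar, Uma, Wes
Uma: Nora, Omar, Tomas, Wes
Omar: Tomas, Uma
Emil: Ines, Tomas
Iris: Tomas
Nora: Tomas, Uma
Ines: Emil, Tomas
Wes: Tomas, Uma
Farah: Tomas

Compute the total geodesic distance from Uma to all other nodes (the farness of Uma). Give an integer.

Distances from Uma: Emil:2, Farah:2, Ines:2, Iris:2, Nora:1, Omar:1, Tomas:1, Wes:1.
Sum = 2 + 2 + 2 + 2 + 1 + 1 + 1 + 1 = 12.

12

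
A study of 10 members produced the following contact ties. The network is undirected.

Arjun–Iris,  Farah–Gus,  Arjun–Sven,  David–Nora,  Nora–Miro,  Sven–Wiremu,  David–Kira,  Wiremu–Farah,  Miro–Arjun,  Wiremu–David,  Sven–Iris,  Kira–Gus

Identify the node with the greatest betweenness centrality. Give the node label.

Unnormalized betweenness of each node: Arjun:9/2, David:23/2, Farah:4, Gus:1, Iris:0, Kira:3, Miro:7/2, Nora:5, Sven:10, Wiremu:29/2.
Wiremu has the largest value, 29/2, making it the main broker — the node through which the most shortest paths run.

Wiremu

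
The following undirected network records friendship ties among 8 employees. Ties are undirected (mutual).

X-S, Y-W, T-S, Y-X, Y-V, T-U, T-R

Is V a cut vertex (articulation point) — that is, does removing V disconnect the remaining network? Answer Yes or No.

No

Even without V, every remaining node can still reach every other (the residual graph is connected), so V is not a cut vertex.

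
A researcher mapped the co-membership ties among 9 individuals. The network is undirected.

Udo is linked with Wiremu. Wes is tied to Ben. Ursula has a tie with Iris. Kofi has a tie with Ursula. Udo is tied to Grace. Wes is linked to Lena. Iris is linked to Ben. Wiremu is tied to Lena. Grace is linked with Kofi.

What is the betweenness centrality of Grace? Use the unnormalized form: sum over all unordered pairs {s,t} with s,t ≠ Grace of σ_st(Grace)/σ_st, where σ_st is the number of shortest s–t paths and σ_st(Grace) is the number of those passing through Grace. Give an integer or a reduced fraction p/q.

6

Pairs whose geodesics pass through Grace — Lena–Kofi: 1; Iris–Udo: 1; Ursula–Udo: 1; Ursula–Wiremu: 1; Kofi–Udo: 1; Kofi–Wiremu: 1.
All other pairs contribute 0.
Summing the contributions gives betweenness(Grace) = 6.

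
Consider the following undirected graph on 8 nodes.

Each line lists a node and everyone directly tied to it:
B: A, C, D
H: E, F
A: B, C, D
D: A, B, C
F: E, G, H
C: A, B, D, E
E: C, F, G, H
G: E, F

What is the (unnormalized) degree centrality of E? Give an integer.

E is directly tied to C, F, G, and H. That is 4 neighbors, so the degree of E is 4.

4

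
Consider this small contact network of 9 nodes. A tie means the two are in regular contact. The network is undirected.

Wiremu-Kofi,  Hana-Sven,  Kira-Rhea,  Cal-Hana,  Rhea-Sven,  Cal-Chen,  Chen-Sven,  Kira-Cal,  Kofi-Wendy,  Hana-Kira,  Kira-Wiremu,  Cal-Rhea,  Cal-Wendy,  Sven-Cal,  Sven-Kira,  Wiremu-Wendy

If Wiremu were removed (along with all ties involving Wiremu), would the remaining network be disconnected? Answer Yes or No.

No

Even without Wiremu, every remaining node can still reach every other (the residual graph is connected), so Wiremu is not a cut vertex.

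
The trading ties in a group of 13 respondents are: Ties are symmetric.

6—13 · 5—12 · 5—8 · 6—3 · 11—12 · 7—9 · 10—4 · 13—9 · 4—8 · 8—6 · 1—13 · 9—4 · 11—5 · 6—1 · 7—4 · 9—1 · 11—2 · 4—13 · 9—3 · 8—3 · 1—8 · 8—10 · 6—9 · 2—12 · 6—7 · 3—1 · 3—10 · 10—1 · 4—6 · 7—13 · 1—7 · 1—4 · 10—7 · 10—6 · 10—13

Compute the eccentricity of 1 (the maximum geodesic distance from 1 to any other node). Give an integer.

Distances from 1: 2:4, 3:1, 4:1, 5:2, 6:1, 7:1, 8:1, 9:1, 10:1, 11:3, 12:3, 13:1.
The largest is 4 (to 2), so the eccentricity of 1 is 4.

4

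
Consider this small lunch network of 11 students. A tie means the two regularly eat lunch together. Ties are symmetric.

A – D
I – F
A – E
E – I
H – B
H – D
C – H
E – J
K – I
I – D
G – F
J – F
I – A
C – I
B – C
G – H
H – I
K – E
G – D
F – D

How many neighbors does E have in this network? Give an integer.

4

E is directly tied to A, I, J, and K. That is 4 neighbors, so the degree of E is 4.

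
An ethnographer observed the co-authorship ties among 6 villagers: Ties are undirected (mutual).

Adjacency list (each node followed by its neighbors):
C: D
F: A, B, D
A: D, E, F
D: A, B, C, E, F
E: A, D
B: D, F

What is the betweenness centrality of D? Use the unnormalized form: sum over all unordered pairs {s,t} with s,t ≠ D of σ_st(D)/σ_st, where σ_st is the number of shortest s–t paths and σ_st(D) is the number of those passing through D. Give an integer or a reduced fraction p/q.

6

Pairs whose geodesics pass through D — E–B: 1; E–F: 1/2; E–C: 1; B–C: 1; B–A: 1/2; F–C: 1; C–A: 1.
All other pairs contribute 0.
Summing the contributions gives betweenness(D) = 6.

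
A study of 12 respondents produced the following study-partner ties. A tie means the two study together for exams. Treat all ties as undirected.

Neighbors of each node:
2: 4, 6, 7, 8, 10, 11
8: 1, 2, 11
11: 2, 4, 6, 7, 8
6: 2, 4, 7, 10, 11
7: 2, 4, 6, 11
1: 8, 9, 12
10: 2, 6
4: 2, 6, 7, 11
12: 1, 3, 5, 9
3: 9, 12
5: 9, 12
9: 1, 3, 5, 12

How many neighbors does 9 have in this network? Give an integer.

4

9 is directly tied to 1, 3, 5, and 12. That is 4 neighbors, so the degree of 9 is 4.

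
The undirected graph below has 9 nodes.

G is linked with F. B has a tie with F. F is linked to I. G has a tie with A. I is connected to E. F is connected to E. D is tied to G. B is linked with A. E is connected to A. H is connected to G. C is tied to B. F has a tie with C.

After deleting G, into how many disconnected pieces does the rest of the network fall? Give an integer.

3

Without G, the remaining ties split the others into: {H}; {A, B, C, E, F, I}; {D}.
That's 3 separate components.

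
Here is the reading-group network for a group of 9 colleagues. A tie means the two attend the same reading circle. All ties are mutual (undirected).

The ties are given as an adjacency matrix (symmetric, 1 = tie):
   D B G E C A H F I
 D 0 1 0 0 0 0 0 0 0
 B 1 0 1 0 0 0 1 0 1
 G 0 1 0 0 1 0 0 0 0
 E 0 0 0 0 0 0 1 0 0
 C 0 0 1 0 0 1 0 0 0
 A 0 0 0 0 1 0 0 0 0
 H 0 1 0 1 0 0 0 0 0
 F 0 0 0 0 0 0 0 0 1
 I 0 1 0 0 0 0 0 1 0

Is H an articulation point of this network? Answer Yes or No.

Yes

Removing H leaves {A, B, C, D, F, G, and I} with no path to {E}, so the network splits into 2 components. H is a cut vertex.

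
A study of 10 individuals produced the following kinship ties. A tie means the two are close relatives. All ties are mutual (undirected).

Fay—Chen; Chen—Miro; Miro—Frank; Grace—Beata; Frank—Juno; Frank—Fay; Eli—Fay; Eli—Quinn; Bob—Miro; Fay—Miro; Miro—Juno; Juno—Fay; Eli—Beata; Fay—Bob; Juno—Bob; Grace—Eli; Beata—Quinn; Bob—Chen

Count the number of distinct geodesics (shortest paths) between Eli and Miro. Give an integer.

The shortest distance is 2, and the only length-2 path is Eli–Fay–Miro. So there is exactly 1 shortest path.

1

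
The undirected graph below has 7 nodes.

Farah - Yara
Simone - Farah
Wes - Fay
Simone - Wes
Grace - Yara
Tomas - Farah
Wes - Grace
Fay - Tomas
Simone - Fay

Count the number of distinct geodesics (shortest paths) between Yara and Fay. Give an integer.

3

The shortest distance is 3. The length-3 paths are: Yara–Farah–Simone–Fay; Yara–Farah–Tomas–Fay; Yara–Grace–Wes–Fay.
That gives 3 distinct shortest paths.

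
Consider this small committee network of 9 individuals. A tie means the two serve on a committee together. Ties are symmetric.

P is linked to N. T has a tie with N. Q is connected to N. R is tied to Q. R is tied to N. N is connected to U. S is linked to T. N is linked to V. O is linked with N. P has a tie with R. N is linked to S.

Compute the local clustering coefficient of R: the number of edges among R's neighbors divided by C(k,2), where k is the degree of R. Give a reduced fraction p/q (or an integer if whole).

2/3

R's neighbors: N, P, and Q (k = 3).
Possible neighbor pairs: C(3,2) = 3. Edges among them: N–P, N–Q → e = 2.
Clustering(R) = 2/3.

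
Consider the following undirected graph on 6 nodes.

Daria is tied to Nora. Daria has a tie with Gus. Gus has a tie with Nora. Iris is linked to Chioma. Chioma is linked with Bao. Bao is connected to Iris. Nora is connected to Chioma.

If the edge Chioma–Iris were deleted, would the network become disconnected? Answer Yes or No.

No

Even without that edge, Chioma still reaches Iris via Chioma – Bao – Iris, so the network stays connected. Not a bridge.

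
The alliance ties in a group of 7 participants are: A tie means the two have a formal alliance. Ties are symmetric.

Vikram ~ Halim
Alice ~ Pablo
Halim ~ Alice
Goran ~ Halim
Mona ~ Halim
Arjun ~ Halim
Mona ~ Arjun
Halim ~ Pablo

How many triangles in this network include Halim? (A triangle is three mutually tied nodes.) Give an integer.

Halim's neighbors: Alice, Arjun, Goran, Mona, Pablo, and Vikram.
Neighbor pairs that are themselves tied: Halim–Alice–Pablo; Halim–Arjun–Mona. Each forms one triangle with Halim, for 2 in total.

2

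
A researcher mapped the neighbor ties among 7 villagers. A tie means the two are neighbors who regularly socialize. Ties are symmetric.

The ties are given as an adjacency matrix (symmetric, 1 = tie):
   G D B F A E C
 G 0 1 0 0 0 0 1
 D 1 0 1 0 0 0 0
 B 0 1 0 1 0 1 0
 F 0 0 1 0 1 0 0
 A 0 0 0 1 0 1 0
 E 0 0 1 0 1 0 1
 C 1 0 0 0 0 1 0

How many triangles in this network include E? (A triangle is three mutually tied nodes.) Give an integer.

E's neighbors are A, B, and C, but none of them are tied to each other, so no triangle contains E.

0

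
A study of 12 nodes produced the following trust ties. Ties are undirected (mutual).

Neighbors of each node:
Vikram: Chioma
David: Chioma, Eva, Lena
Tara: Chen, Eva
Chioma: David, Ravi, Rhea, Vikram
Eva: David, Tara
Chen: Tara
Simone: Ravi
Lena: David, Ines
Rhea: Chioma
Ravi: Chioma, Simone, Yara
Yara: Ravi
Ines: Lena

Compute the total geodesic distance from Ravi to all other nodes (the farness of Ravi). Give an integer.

Distances from Ravi: Chen:5, Chioma:1, David:2, Eva:3, Ines:4, Lena:3, Rhea:2, Simone:1, Tara:4, Vikram:2, Yara:1.
Sum = 5 + 1 + 2 + 3 + 4 + 3 + 2 + 1 + 4 + 2 + 1 = 28.

28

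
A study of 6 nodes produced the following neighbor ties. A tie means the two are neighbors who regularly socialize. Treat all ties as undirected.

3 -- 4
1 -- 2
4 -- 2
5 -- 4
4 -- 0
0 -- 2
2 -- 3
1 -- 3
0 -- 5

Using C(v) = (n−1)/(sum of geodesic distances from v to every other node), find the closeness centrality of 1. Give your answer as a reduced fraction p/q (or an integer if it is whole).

5/9

Distances from 1: 0:2, 2:1, 3:1, 4:2, 5:3. Sum = 9.
n = 6, so closeness = 5/9.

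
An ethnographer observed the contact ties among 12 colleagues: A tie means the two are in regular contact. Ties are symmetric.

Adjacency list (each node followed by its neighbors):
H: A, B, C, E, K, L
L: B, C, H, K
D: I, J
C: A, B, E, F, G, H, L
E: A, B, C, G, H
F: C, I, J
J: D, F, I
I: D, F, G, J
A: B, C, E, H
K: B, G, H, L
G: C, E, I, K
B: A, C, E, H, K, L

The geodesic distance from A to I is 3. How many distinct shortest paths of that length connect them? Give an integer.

3

The shortest distance is 3. The length-3 paths are: A–C–G–I; A–E–G–I; A–C–F–I.
That gives 3 distinct shortest paths.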